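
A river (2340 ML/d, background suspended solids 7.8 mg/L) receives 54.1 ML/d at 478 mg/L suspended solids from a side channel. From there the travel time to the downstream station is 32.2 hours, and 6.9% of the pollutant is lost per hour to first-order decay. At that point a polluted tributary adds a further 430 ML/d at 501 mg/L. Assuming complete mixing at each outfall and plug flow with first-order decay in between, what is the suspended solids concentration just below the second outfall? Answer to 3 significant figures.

Mixed concentration C = ΣQC/ΣQ = (2340·7.800 + 54.10·478.0) / 2394 = 44110/2394 = 18.43 mg/L; combined flow 2394 ML/d.
6.9%/h lost → k = −ln(1 − 0.069) = 0.07150 h⁻¹.
First-order decay: C = 18.43·exp(−k·t) = 18.43·0.1000 = 1.843 mg/L.
Second outfall: C = (2394·1.843 + 430.0·501.0)/2824 = 77.85 mg/L.

77.8 mg/L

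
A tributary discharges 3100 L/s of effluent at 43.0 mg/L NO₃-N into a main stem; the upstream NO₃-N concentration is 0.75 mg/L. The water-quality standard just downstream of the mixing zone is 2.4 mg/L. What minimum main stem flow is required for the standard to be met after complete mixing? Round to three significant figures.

Set C_mix = 2.4: (Q·0.7500 + 3100·43.00) / (Q + 3100) = 2.4
→ Q = 3100·(43.00 − 2.4)/(2.4 − 0.7500) = 76280 L/s.

76300 L/s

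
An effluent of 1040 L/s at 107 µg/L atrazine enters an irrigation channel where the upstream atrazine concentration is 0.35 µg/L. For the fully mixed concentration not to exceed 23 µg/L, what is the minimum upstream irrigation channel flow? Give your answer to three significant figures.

Set C_mix = 23: (Q·0.3500 + 1040·107.0) / (Q + 1040) = 23
→ Q = 1040·(107.0 − 23)/(23 − 0.3500) = 3857 L/s.

3860 L/s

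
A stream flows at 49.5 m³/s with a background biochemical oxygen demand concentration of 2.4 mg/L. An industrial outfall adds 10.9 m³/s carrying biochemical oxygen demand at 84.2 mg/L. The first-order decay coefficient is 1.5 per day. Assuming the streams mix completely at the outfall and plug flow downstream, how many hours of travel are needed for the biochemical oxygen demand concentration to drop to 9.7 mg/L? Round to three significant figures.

Mass balance: C = (49.50·2.400 + 10.90·84.20) / 60.40 = 1037/60.40 = 17.16 mg/L.
17.16·exp(−k·t) = 9.7 → t = ln(17.16/9.7)/k = 32860 s = 9.129 h.

9.13 h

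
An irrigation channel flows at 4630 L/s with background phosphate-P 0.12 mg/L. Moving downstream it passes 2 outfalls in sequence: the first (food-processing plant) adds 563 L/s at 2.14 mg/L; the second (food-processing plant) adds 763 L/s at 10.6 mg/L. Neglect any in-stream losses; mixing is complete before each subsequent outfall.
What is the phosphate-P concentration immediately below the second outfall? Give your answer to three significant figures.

Outfall 1: combined Q = 5193 L/s; C = (4630·0.1200 + 563.0·2.140)/5193 = 0.3390 mg/L.
Outfall 2: combined Q = 5956 L/s; C = (5193·0.3390 + 763.0·10.60)/5956 = 1.653 mg/L.

1.65 mg/L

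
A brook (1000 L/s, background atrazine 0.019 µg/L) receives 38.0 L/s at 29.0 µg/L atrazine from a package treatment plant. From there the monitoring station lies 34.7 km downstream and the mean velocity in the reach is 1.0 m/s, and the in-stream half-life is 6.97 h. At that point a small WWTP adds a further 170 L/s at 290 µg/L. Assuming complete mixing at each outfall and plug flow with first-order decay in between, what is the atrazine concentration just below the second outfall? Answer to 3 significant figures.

Flow-weighted average: C = (1000·0.01900 + 38.00·29.00) / 1038 = 1121/1038 = 1.080 µg/L; combined flow 1038 L/s.
Travel time t = 34.7·1000 / 1.0 = 34700 s = 9.639 h.
Half-life 6.97 h → k = ln 2 / 6.97 = 0.09945 h⁻¹ = 2.387 d⁻¹.
After decay, C = 1.080 × e^(−kt) = 1.080 × 0.3834 = 0.4141 µg/L.
At the second outfall, C = (1038·0.4141 + 170.0·290.0) / (1038 + 170.0) = 41.17 µg/L.

41.2 µg/L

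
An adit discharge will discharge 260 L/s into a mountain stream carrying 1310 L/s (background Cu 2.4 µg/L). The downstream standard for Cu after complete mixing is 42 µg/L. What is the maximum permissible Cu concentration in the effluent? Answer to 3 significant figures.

At the limit, (Qr·Cr + Qe·Cₑ)/(Qr + Qe) = 42:
Cₑ = (1570·42 − 1310·2.400) / 260.0 = 241.5 µg/L.

242 µg/L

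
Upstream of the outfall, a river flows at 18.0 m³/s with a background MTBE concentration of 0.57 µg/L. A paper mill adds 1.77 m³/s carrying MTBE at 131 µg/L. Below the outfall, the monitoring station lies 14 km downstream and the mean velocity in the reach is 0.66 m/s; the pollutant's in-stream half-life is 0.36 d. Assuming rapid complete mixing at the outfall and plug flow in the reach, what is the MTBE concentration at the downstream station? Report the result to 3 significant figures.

After mixing, C = (18.00·0.5700 + 1.770·131.0) / 19.77 = 242.1/19.77 = 12.25 µg/L.
Travel time t = 14·1000 / 0.66 = 21210 s = 5.892 h.
Half-life 0.36 d → k = ln 2 / 0.36 = 1.925 d⁻¹.
After decay, C = 12.25 × e^(−kt) = 12.25 × 0.6233 = 7.634 µg/L.

7.63 µg/L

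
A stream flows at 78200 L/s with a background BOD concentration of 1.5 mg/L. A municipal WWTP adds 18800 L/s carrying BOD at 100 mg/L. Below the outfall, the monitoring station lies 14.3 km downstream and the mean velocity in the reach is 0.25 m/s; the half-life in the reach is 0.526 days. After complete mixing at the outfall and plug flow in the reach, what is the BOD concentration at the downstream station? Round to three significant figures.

Mixed concentration C = ΣQC/ΣQ = (78200·1.500 + 18800·100.0) / 97000 = 1997000/97000 = 20.59 mg/L.
Travel time t = 14.3·1000 / 0.25 = 57200 s = 15.89 h.
Half-life 0.526 d → k = ln 2 / 0.526 = 1.318 d⁻¹.
Applying C = C₀e^(−kt): 20.59 × 0.4179 = 8.606 mg/L.

8.61 mg/L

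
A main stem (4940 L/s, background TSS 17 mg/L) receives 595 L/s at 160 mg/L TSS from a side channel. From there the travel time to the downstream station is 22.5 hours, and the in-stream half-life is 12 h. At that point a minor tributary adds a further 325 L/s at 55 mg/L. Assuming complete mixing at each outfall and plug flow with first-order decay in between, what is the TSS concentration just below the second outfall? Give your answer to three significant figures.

After mixing, C = (4940·17.00 + 595.0·160.0) / 5535 = 179200/5535 = 32.37 mg/L; combined flow 5535 L/s.
Half-life 12 h → k = ln 2 / 12 = 0.05776 h⁻¹ = 1.386 d⁻¹.
Applying C = C₀e^(−kt): 32.37 × 0.2726 = 8.826 mg/L.
Second outfall: C = (5535·8.826 + 325.0·55.00)/5860 = 11.39 mg/L.

11.4 mg/L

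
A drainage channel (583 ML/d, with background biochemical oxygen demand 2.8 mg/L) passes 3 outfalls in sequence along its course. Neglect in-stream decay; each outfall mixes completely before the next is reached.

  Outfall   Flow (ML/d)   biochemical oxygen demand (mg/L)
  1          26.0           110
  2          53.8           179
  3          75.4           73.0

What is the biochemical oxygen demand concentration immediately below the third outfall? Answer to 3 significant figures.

Outfall 1: combined Q = 609.0 ML/d; C = (583.0·2.800 + 26.00·110.0)/609.0 = 7.377 mg/L.
Outfall 2: combined Q = 662.8 ML/d; C = (609.0·7.377 + 53.80·179.0)/662.8 = 21.31 mg/L.
Outfall 3: combined Q = 738.2 ML/d; C = (662.8·21.31 + 75.40·73.00)/738.2 = 26.59 mg/L.

26.6 mg/L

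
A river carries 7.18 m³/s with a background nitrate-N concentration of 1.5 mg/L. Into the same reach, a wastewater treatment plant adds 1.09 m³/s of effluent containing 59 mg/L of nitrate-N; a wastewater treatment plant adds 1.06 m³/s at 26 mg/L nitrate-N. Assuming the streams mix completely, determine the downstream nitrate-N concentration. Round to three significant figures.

After mixing, C = (7.180·1.500 + 1.090·59.00 + 1.060·26.00) / 9.330 = 102.6/9.330 = 11.00 mg/L.

11.0 mg/L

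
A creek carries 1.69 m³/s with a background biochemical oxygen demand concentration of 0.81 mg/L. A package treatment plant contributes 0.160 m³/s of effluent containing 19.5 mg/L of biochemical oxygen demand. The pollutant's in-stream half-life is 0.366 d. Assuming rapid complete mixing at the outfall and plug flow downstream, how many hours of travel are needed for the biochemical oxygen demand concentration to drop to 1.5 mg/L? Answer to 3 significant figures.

Mass balance: C = (1.690·0.8100 + 0.1600·19.50) / 1.850 = 4.489/1.850 = 2.426 mg/L.
Half-life 0.366 d → k = ln 2 / 0.366 = 1.894 d⁻¹.
2.426·exp(−k·t) = 1.5 → t = ln(2.426/1.5)/k = 21940 s = 6.095 h.

6.09 h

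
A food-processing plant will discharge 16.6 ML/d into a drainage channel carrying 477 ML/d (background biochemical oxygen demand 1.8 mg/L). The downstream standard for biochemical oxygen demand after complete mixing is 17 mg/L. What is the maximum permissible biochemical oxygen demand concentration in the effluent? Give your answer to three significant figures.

At the limit, (Qr·Cr + Qe·Cₑ)/(Qr + Qe) = 17:
Cₑ = (493.6·17 − 477.0·1.800) / 16.60 = 453.8 mg/L.

454 mg/L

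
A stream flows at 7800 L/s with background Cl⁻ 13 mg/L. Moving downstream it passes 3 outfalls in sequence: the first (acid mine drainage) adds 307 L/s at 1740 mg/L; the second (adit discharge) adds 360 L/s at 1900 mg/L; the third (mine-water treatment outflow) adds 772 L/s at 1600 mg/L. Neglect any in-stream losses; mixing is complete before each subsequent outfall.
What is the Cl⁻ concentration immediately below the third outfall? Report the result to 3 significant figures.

After outfall 1: Q = 7800 + 307.0 = 8107 L/s; C = (7800·13.00 + 307.0·1740)/8107 = 78.40 mg/L.
After outfall 2: Q = 8107 + 360.0 = 8467 L/s; C = (8107·78.40 + 360.0·1900)/8467 = 155.8 mg/L.
After outfall 3: Q = 8467 + 772.0 = 9239 L/s; C = (8467·155.8 + 772.0·1600)/9239 = 276.5 mg/L.

277 mg/L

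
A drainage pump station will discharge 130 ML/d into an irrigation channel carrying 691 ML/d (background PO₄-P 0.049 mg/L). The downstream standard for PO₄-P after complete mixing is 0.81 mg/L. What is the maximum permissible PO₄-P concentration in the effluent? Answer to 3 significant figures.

At the limit, (Qr·Cr + Qe·Cₑ)/(Qr + Qe) = 0.81:
Cₑ = (821.0·0.81 − 691.0·0.04900) / 130.0 = 4.855 mg/L.

4.86 mg/L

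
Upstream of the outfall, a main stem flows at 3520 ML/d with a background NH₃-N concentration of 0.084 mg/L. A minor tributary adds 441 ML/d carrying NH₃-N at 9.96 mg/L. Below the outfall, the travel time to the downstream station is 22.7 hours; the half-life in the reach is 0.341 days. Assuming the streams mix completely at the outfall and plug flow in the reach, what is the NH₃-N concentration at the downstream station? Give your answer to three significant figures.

0.173 mg/L

Mixed concentration C = ΣQC/ΣQ = (3520·0.08400 + 441.0·9.960) / 3961 = 4688/3961 = 1.184 mg/L.
Half-life 0.341 d → k = ln 2 / 0.341 = 2.033 d⁻¹.
Applying C = C₀e^(−kt): 1.184 × 0.1462 = 0.1731 mg/L.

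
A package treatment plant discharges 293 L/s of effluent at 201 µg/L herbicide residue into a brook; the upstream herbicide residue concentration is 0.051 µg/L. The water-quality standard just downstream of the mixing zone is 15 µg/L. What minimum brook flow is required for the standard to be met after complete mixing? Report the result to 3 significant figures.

3650 L/s

Set C_mix = 15: (Q·0.05100 + 293.0·201.0) / (Q + 293.0) = 15
→ Q = 293.0·(201.0 − 15)/(15 − 0.05100) = 3646 L/s.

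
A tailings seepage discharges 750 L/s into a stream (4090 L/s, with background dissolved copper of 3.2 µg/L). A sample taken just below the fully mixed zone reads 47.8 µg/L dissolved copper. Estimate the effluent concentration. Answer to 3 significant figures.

Mass balance: 4090·3.200 + 750.0·Cₑ = 4840·47.80
→ Cₑ = (4840·47.80 − 4090·3.200) / 750.0 = 291.0 µg/L.

291 µg/L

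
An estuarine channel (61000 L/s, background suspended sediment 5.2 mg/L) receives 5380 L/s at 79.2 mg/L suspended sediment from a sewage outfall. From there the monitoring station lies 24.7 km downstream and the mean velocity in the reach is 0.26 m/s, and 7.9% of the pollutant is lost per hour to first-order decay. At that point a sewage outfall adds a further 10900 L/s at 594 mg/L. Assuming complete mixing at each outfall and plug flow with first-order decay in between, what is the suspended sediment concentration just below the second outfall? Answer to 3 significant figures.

84.9 mg/L

Conservation of mass: C = (61000·5.200 + 5380·79.20) / 66380 = 743300/66380 = 11.20 mg/L; combined flow 66380 L/s.
Travel time t = 24.7·1000 / 0.26 = 95000 s = 26.39 h.
7.9%/h lost → k = −ln(1 − 0.079) = 0.08230 h⁻¹.
After decay, C = 11.20 × e^(−kt) = 11.20 × 0.1140 = 1.276 mg/L.
Second outfall: C = (66380·1.276 + 10900·594.0)/77280 = 84.88 mg/L.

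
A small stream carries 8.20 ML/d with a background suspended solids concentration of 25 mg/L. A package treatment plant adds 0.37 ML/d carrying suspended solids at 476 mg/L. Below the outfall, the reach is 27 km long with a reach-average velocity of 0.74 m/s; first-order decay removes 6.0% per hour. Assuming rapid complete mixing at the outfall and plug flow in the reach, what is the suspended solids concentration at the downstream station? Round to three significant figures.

23.8 mg/L

Conservation of mass: C = (8.200·25.00 + 0.3700·476.0) / 8.570 = 381.1/8.570 = 44.47 mg/L.
Travel time t = 27·1000 / 0.74 = 36490 s = 10.14 h.
6.0%/h lost → k = −ln(1 − 0.06) = 0.06188 h⁻¹.
After decay, C = 44.47 × e^(−kt) = 44.47 × 0.5341 = 23.75 mg/L.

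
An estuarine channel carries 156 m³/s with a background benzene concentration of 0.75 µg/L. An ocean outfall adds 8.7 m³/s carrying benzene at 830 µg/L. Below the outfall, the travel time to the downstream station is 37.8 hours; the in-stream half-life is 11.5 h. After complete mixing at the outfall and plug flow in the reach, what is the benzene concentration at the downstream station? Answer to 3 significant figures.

4.56 µg/L

Mixed concentration C = ΣQC/ΣQ = (156.0·0.7500 + 8.700·830.0) / 164.7 = 7338/164.7 = 44.55 µg/L.
Half-life 11.5 h → k = ln 2 / 11.5 = 0.06027 h⁻¹ = 1.447 d⁻¹.
Decay over the reach: 44.55·exp(−kt) = 44.55·0.1025 = 4.565 µg/L.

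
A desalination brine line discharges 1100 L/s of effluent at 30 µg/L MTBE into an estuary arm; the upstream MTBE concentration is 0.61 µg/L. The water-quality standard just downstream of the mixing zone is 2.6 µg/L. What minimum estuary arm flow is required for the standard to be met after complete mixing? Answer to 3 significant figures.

15100 L/s

Set C_mix = 2.6: (Q·0.6100 + 1100·30.00) / (Q + 1100) = 2.6
→ Q = 1100·(30.00 − 2.6)/(2.6 − 0.6100) = 15150 L/s.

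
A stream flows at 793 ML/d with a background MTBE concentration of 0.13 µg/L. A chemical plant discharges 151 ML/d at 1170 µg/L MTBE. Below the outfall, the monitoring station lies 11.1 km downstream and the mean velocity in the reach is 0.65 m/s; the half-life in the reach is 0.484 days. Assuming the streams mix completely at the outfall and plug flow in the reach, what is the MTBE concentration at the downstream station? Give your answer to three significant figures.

141 µg/L

After mixing, C = (793.0·0.1300 + 151.0·1170) / 944.0 = 176800/944.0 = 187.3 µg/L.
Travel time t = 11.1·1000 / 0.65 = 17080 s = 4.744 h.
Half-life 0.484 d → k = ln 2 / 0.484 = 1.432 d⁻¹.
Applying C = C₀e^(−kt): 187.3 × 0.7535 = 141.1 µg/L.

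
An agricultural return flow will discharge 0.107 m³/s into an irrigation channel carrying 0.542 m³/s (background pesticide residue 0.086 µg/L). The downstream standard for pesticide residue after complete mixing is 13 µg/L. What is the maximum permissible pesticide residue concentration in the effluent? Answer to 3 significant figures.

78.4 µg/L

At the limit, (Qr·Cr + Qe·Cₑ)/(Qr + Qe) = 13:
Cₑ = (0.6490·13 − 0.5420·0.08600) / 0.1070 = 78.41 µg/L.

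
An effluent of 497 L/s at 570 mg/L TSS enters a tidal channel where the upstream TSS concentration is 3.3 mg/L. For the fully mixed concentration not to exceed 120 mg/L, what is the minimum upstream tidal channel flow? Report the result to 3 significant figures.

Set C_mix = 120: (Q·3.300 + 497.0·570.0) / (Q + 497.0) = 120
→ Q = 497.0·(570.0 − 120)/(120 − 3.300) = 1916 L/s.

1920 L/s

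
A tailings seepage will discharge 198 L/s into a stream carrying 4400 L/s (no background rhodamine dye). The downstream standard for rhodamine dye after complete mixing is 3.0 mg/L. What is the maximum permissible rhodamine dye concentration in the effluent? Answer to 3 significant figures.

69.7 mg/L

At the limit, (Qr·Cr + Qe·Cₑ)/(Qr + Qe) = 3.0:
Cₑ = (4598·3.0 − 4400·0) / 198.0 = 69.67 mg/L.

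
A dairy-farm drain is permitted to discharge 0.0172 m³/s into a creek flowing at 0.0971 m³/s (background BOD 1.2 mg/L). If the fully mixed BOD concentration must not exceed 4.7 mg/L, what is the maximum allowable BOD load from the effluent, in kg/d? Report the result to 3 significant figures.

Mass balance at the limit: 0.09710·1.200 + 0.01720·Cₑ = 0.1143·4.7 → Cₑ = 24.46 mg/L.
Load = 0.01720 m³/s × 24.46 g/m³ × 86 400 s/d = 36.35 kg/d.

36.3 kg/d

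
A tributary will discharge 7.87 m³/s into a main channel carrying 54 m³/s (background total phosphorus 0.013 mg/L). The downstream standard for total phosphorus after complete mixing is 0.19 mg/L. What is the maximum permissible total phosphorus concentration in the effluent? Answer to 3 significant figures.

At the limit, (Qr·Cr + Qe·Cₑ)/(Qr + Qe) = 0.19:
Cₑ = (61.87·0.19 − 54.00·0.01300) / 7.870 = 1.404 mg/L.

1.40 mg/L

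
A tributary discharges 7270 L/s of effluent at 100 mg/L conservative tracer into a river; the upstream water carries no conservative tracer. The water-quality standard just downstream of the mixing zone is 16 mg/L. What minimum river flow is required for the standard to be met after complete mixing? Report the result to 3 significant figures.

Set C_mix = 16: (Q·0 + 7270·100.0) / (Q + 7270) = 16
→ Q = 7270·(100.0 − 16)/(16 − 0) = 38170 L/s.

38200 L/s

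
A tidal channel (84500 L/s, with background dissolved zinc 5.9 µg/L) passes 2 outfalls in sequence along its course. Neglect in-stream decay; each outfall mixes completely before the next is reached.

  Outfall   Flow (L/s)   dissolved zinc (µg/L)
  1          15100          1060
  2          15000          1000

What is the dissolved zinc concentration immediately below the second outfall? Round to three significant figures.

Below outfall 1: Q → 99600 L/s, C = (84500·5.900 + 15100·1060)/99600 = 165.7 µg/L.
Below outfall 2: Q → 114600 L/s, C = (99600·165.7 + 15000·1000)/114600 = 274.9 µg/L.

275 µg/L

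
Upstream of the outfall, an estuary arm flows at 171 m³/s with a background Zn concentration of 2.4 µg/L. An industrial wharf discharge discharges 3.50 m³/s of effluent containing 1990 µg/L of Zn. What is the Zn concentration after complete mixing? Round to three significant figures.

42.3 µg/L

Mixed concentration C = ΣQC/ΣQ = (171.0·2.400 + 3.500·1990) / 174.5 = 7375/174.5 = 42.27 µg/L.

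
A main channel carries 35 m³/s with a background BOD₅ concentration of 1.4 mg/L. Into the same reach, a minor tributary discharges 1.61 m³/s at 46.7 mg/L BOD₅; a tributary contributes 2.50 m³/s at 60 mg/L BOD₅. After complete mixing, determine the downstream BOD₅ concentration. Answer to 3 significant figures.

Conservation of mass: C = (35.00·1.400 + 1.610·46.70 + 2.500·60.00) / 39.11 = 274.2/39.11 = 7.011 mg/L.

7.01 mg/L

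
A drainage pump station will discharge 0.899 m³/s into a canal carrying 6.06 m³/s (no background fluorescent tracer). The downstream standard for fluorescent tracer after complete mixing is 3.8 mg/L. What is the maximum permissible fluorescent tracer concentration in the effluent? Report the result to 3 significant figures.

At the limit, (Qr·Cr + Qe·Cₑ)/(Qr + Qe) = 3.8:
Cₑ = (6.959·3.8 − 6.060·0) / 0.8990 = 29.42 mg/L.

29.4 mg/L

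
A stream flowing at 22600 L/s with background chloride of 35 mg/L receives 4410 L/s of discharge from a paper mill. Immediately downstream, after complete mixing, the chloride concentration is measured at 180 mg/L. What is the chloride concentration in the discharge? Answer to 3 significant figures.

Mass balance: 22600·35.00 + 4410·Cₑ = 27010·180.0
→ Cₑ = (27010·180.0 − 22600·35.00) / 4410 = 923.1 mg/L.

923 mg/L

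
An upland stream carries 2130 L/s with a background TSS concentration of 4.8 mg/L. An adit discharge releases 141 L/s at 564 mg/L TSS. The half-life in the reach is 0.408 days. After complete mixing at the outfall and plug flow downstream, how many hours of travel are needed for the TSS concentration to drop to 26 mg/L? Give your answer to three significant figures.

Flow-weighted average: C = (2130·4.800 + 141.0·564.0) / 2271 = 89750/2271 = 39.52 mg/L.
Half-life 0.408 d → k = ln 2 / 0.408 = 1.699 d⁻¹.
39.52·exp(−k·t) = 26 → t = ln(39.52/26)/k = 21290 s = 5.915 h.

5.91 h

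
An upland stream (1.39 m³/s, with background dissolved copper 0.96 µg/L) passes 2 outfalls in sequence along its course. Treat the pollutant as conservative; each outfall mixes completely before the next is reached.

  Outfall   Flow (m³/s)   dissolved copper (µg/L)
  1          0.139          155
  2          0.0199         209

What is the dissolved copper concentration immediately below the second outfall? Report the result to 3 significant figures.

Below outfall 1: Q → 1.529 m³/s, C = (1.390·0.9600 + 0.1390·155.0)/1.529 = 14.96 µg/L.
Below outfall 2: Q → 1.549 m³/s, C = (1.529·14.96 + 0.01990·209.0)/1.549 = 17.46 µg/L.

17.5 µg/L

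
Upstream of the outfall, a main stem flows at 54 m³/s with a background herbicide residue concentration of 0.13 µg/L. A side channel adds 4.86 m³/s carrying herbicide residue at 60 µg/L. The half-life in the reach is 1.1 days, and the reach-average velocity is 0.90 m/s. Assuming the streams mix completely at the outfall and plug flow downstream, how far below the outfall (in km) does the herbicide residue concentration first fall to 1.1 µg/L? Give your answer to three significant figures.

189 km

After mixing, C = (54.00·0.1300 + 4.860·60.00) / 58.86 = 298.6/58.86 = 5.073 µg/L.
Half-life 1.1 d → k = ln 2 / 1.1 = 0.6301 d⁻¹.
Set 5.073·exp(−k·t) = 1.1 → t = ln(5.073/1.1)/k = 209600 s = 58.22 h.
Distance = v·t = 0.90·209600 = 188600 m = 188.6 km.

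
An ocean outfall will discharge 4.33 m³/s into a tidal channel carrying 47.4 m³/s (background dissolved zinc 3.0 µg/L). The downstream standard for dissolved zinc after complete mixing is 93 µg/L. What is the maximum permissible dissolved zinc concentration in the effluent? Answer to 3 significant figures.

At the limit, (Qr·Cr + Qe·Cₑ)/(Qr + Qe) = 93:
Cₑ = (51.73·93 − 47.40·3.000) / 4.330 = 1078 µg/L.

1080 µg/L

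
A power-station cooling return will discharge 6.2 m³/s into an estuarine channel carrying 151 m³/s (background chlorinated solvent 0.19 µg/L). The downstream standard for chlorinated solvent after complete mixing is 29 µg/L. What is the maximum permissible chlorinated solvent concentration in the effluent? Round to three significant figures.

731 µg/L

At the limit, (Qr·Cr + Qe·Cₑ)/(Qr + Qe) = 29:
Cₑ = (157.2·29 − 151.0·0.1900) / 6.200 = 730.7 µg/L.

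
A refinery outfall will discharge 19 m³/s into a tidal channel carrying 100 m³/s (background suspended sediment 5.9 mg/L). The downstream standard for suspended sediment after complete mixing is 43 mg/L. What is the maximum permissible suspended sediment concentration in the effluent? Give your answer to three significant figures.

At the limit, (Qr·Cr + Qe·Cₑ)/(Qr + Qe) = 43:
Cₑ = (119.0·43 − 100.0·5.900) / 19.00 = 238.3 mg/L.

238 mg/L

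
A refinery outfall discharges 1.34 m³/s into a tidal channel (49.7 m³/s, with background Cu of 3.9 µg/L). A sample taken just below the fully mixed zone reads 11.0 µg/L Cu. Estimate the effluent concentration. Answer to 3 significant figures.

274 µg/L

Mass balance: 49.70·3.900 + 1.340·Cₑ = 51.04·11.00
→ Cₑ = (51.04·11.00 − 49.70·3.900) / 1.340 = 274.3 µg/L.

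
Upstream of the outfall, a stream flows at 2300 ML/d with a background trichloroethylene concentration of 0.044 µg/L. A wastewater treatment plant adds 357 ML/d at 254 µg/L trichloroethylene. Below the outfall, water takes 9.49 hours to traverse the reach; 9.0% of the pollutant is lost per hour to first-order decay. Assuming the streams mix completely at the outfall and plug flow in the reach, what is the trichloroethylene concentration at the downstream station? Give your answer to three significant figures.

14.0 µg/L

Mixed concentration C = ΣQC/ΣQ = (2300·0.04400 + 357.0·254.0) / 2657 = 90780/2657 = 34.17 µg/L.
9.0%/h lost → k = −ln(1 − 0.09) = 0.09431 h⁻¹.
After decay, C = 34.17 × e^(−kt) = 34.17 × 0.4086 = 13.96 µg/L.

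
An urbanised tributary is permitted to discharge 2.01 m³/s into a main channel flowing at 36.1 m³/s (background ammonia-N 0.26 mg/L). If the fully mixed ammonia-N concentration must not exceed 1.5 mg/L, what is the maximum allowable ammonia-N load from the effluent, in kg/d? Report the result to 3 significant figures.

Mass balance at the limit: 36.10·0.2600 + 2.010·Cₑ = 38.11·1.5 → Cₑ = 23.77 mg/L.
Load = 2.010 m³/s × 23.77 g/m³ × 86 400 s/d = 4128 kg/d.

4130 kg/d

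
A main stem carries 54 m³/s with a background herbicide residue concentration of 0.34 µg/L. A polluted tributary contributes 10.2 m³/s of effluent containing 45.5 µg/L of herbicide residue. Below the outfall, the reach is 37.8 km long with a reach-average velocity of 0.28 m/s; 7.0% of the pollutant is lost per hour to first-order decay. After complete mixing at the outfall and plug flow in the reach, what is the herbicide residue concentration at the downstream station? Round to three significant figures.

0.494 µg/L

Conservation of mass: C = (54.00·0.3400 + 10.20·45.50) / 64.20 = 482.5/64.20 = 7.515 µg/L.
Travel time t = 37.8·1000 / 0.28 = 135000 s = 37.50 h.
7.0%/h lost → k = −ln(1 − 0.07) = 0.07257 h⁻¹.
First-order decay: C = 7.515·exp(−k·t) = 7.515·0.06578 = 0.4944 µg/L.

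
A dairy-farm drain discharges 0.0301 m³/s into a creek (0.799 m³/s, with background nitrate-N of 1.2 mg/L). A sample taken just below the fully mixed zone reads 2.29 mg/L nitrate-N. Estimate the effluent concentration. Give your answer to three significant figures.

31.2 mg/L

Mass balance: 0.7990·1.200 + 0.03010·Cₑ = 0.8291·2.290
→ Cₑ = (0.8291·2.290 − 0.7990·1.200) / 0.03010 = 31.22 mg/L.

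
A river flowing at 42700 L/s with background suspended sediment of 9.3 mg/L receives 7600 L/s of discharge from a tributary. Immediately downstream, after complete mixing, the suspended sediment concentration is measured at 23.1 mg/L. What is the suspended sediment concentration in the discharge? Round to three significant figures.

101 mg/L

Mass balance: 42700·9.300 + 7600·Cₑ = 50300·23.10
→ Cₑ = (50300·23.10 − 42700·9.300) / 7600 = 100.6 mg/L.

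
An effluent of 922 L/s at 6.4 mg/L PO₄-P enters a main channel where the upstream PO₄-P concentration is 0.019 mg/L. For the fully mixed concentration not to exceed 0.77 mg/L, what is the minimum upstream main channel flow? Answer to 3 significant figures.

Set C_mix = 0.77: (Q·0.01900 + 922.0·6.400) / (Q + 922.0) = 0.77
→ Q = 922.0·(6.400 − 0.77)/(0.77 − 0.01900) = 6912 L/s.

6910 L/s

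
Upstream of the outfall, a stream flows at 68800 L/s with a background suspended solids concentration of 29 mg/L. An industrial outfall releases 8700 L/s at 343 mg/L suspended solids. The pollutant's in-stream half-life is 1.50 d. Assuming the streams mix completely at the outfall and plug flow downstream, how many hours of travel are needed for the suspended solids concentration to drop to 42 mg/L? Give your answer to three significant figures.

Mixed concentration C = ΣQC/ΣQ = (68800·29.00 + 8700·343.0) / 77500 = 4979000/77500 = 64.25 mg/L.
Half-life 1.50 d → k = ln 2 / 1.50 = 0.4621 d⁻¹.
64.25·exp(−k·t) = 42 → t = ln(64.25/42)/k = 79480 s = 22.08 h.

22.1 h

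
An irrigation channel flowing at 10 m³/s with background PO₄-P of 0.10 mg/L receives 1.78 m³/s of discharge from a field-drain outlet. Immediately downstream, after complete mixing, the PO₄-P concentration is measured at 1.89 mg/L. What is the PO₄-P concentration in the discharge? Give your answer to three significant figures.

Mass balance: 10.00·0.1000 + 1.780·Cₑ = 11.78·1.890
→ Cₑ = (11.78·1.890 − 10.00·0.1000) / 1.780 = 11.95 mg/L.

11.9 mg/L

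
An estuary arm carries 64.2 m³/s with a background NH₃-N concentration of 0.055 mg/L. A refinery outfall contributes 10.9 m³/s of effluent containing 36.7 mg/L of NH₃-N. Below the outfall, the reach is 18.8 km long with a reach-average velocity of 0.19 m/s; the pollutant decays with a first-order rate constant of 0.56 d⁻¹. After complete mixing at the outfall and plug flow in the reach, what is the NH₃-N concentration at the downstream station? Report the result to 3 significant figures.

Conservation of mass: C = (64.20·0.05500 + 10.90·36.70) / 75.10 = 403.6/75.10 = 5.374 mg/L.
Travel time t = 18.8·1000 / 0.19 = 98950 s = 27.49 h.
Decay over the reach: 5.374·exp(−kt) = 5.374·0.5266 = 2.830 mg/L.

2.83 mg/L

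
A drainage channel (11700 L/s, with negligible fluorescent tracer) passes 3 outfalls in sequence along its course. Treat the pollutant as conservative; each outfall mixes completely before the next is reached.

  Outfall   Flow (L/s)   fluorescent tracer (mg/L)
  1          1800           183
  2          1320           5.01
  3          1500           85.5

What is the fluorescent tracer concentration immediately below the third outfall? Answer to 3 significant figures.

28.4 mg/L

Below outfall 1: Q → 13500 L/s, C = (11700·0 + 1800·183.0)/13500 = 24.40 mg/L.
Below outfall 2: Q → 14820 L/s, C = (13500·24.40 + 1320·5.010)/14820 = 22.67 mg/L.
Below outfall 3: Q → 16320 L/s, C = (14820·22.67 + 1500·85.50)/16320 = 28.45 mg/L.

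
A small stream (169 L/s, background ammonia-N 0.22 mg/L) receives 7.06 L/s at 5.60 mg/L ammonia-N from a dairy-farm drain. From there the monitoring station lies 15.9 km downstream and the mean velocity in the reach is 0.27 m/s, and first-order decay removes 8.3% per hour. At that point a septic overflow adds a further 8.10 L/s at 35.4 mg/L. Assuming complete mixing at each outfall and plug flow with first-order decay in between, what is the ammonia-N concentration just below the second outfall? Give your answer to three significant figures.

1.66 mg/L

After mixing, C = (169.0·0.2200 + 7.060·5.600) / 176.1 = 76.72/176.1 = 0.4357 mg/L; combined flow 176.1 L/s.
Travel time t = 15.9·1000 / 0.27 = 58890 s = 16.36 h.
8.3%/h lost → k = −ln(1 − 0.083) = 0.08665 h⁻¹.
Decay over the reach: 0.4357·exp(−kt) = 0.4357·0.2423 = 0.1056 mg/L.
Second outfall: C = (176.1·0.1056 + 8.100·35.40)/184.2 = 1.658 mg/L.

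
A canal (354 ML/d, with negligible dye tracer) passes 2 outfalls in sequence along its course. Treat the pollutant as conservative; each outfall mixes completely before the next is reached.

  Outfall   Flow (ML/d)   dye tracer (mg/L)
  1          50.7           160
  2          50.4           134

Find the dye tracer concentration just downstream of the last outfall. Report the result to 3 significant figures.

After outfall 1: Q = 354.0 + 50.70 = 404.7 ML/d; C = (354.0·0 + 50.70·160.0)/404.7 = 20.04 mg/L.
After outfall 2: Q = 404.7 + 50.40 = 455.1 ML/d; C = (404.7·20.04 + 50.40·134.0)/455.1 = 32.66 mg/L.

32.7 mg/L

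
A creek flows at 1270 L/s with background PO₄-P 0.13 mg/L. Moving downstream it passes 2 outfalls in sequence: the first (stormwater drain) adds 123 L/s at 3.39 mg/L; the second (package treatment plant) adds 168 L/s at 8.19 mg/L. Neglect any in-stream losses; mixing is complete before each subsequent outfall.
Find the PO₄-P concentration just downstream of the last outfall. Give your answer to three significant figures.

After outfall 1: Q = 1270 + 123.0 = 1393 L/s; C = (1270·0.1300 + 123.0·3.390)/1393 = 0.4179 mg/L.
After outfall 2: Q = 1393 + 168.0 = 1561 L/s; C = (1393·0.4179 + 168.0·8.190)/1561 = 1.254 mg/L.

1.25 mg/L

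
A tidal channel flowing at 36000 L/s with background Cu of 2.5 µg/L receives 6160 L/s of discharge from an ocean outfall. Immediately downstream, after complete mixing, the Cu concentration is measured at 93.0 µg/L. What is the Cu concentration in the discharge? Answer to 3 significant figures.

622 µg/L

Mass balance: 36000·2.500 + 6160·Cₑ = 42160·93.00
→ Cₑ = (42160·93.00 − 36000·2.500) / 6160 = 621.9 µg/L.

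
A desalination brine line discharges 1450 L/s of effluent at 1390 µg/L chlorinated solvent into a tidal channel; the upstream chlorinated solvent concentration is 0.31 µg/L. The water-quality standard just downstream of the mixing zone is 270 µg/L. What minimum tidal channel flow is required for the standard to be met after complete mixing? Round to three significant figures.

6020 L/s

Set C_mix = 270: (Q·0.3100 + 1450·1390) / (Q + 1450) = 270
→ Q = 1450·(1390 − 270)/(270 − 0.3100) = 6022 L/s.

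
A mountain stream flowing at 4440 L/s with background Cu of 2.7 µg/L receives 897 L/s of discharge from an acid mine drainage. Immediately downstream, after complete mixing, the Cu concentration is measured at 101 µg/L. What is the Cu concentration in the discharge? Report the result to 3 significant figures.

Mass balance: 4440·2.700 + 897.0·Cₑ = 5337·101.0
→ Cₑ = (5337·101.0 − 4440·2.700) / 897.0 = 587.6 µg/L.

588 µg/L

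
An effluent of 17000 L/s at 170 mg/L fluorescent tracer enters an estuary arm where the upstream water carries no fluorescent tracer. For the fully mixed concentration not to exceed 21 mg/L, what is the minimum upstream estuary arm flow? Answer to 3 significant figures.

Set C_mix = 21: (Q·0 + 17000·170.0) / (Q + 17000) = 21
→ Q = 17000·(170.0 − 21)/(21 − 0) = 120600 L/s.

121000 L/s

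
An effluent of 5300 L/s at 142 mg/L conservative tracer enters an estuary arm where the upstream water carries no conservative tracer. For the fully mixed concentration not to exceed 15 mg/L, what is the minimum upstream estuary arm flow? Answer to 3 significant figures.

Set C_mix = 15: (Q·0 + 5300·142.0) / (Q + 5300) = 15
→ Q = 5300·(142.0 − 15)/(15 − 0) = 44870 L/s.

44900 L/s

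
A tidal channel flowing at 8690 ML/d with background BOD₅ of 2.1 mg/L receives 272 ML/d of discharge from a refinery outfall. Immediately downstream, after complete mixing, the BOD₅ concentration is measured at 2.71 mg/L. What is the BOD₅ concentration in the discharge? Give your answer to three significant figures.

Mass balance: 8690·2.100 + 272.0·Cₑ = 8962·2.710
→ Cₑ = (8962·2.710 − 8690·2.100) / 272.0 = 22.20 mg/L.

22.2 mg/L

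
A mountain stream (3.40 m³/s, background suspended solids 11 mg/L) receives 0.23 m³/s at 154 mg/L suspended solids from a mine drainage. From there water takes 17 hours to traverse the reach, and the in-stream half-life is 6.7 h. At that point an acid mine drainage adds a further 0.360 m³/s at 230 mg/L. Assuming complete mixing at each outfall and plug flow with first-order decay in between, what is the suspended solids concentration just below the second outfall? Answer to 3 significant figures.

Mixed concentration C = ΣQC/ΣQ = (3.400·11.00 + 0.2300·154.0) / 3.630 = 72.82/3.630 = 20.06 mg/L; combined flow 3.630 m³/s.
Half-life 6.7 h → k = ln 2 / 6.7 = 0.1035 h⁻¹ = 2.483 d⁻¹.
Applying C = C₀e^(−kt): 20.06 × 0.1723 = 3.456 mg/L.
Second outfall: C = (3.630·3.456 + 0.3600·230.0)/3.990 = 23.90 mg/L.

23.9 mg/L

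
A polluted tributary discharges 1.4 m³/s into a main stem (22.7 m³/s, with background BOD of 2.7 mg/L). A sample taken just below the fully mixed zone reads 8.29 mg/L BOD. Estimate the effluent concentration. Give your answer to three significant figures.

Mass balance: 22.70·2.700 + 1.400·Cₑ = 24.10·8.290
→ Cₑ = (24.10·8.290 − 22.70·2.700) / 1.400 = 98.93 mg/L.

98.9 mg/L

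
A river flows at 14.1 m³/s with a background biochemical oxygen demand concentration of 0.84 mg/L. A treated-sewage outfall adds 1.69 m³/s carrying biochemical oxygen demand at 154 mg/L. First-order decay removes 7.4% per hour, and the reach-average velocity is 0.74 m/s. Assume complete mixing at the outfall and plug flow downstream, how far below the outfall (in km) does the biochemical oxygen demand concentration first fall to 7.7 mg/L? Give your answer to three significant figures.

Conservation of mass: C = (14.10·0.8400 + 1.690·154.0) / 15.79 = 272.1/15.79 = 17.23 mg/L.
7.4%/h lost → k = −ln(1 − 0.074) = 0.07688 h⁻¹.
Set 17.23·exp(−k·t) = 7.7 → t = ln(17.23/7.7)/k = 37720 s = 10.48 h.
Distance = v·t = 0.74·37720 = 27910 m = 27.91 km.

27.9 km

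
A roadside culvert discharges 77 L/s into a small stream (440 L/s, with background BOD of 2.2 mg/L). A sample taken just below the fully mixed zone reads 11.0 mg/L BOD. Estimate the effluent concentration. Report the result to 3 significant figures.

Mass balance: 440.0·2.200 + 77.00·Cₑ = 517.0·11.00
→ Cₑ = (517.0·11.00 − 440.0·2.200) / 77.00 = 61.29 mg/L.

61.3 mg/L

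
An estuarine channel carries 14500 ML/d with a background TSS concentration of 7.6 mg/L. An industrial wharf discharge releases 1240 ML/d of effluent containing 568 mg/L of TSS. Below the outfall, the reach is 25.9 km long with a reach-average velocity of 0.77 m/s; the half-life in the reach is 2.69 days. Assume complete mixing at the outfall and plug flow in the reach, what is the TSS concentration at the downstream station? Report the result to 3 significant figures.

46.8 mg/L

Mixed concentration C = ΣQC/ΣQ = (14500·7.600 + 1240·568.0) / 15740 = 814500/15740 = 51.75 mg/L.
Travel time t = 25.9·1000 / 0.77 = 33640 s = 9.343 h.
Half-life 2.69 d → k = ln 2 / 2.69 = 0.2577 d⁻¹.
Applying C = C₀e^(−kt): 51.75 × 0.9046 = 46.81 mg/L.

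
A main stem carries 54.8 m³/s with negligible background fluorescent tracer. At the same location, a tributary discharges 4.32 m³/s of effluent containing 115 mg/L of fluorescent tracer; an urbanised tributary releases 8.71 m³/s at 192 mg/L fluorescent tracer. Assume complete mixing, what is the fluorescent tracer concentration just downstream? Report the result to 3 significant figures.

32.0 mg/L

Flow-weighted average: C = (54.80·0 + 4.320·115.0 + 8.710·192.0) / 67.83 = 2169/67.83 = 31.98 mg/L.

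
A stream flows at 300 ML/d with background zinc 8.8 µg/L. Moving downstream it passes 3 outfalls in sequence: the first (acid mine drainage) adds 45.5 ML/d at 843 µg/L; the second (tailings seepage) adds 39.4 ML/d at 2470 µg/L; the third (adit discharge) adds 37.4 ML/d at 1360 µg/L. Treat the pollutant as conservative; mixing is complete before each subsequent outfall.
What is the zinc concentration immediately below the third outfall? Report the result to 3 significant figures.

448 µg/L

Below outfall 1: Q → 345.5 ML/d, C = (300.0·8.800 + 45.50·843.0)/345.5 = 118.7 µg/L.
Below outfall 2: Q → 384.9 ML/d, C = (345.5·118.7 + 39.40·2470)/384.9 = 359.4 µg/L.
Below outfall 3: Q → 422.3 ML/d, C = (384.9·359.4 + 37.40·1360)/422.3 = 448.0 µg/L.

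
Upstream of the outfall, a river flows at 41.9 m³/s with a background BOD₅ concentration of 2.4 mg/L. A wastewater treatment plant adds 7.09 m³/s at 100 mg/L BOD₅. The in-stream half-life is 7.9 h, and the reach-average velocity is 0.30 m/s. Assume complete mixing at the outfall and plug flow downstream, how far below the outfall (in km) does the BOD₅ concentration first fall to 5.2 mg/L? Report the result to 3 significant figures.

14.2 km

Conservation of mass: C = (41.90·2.400 + 7.090·100.0) / 48.99 = 809.6/48.99 = 16.53 mg/L.
Half-life 7.9 h → k = ln 2 / 7.9 = 0.08774 h⁻¹ = 2.106 d⁻¹.
Set 16.53·exp(−k·t) = 5.2 → t = ln(16.53/5.2)/k = 47440 s = 13.18 h.
Distance = v·t = 0.30·47440 = 14230 m = 14.23 km.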